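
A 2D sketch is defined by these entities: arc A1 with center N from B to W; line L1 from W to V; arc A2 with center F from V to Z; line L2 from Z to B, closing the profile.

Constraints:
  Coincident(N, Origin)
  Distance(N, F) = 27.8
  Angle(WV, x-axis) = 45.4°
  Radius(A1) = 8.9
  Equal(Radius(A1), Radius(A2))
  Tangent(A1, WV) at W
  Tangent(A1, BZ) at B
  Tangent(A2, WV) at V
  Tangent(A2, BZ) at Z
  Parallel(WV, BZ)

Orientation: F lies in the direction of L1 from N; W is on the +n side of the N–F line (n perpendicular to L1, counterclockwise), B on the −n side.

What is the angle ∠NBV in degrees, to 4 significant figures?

57.37°

The slot axis is L1's direction at 45.4°, so u = (cos 45.4°, sin 45.4°) = (0.7022, 0.7120) and n = (−sin 45.4°, cos 45.4°) = (-0.7120, 0.7022). N is at the origin and F lies 27.8 along u from N, so F = 27.8·u = (19.52, 19.79). Tangency of A1 to both parallel lines with radius 8.9 puts W and B at N ± 8.9·n: W = (-6.337, 6.249), B = (6.337, -6.249). Equal radii place V and Z the same way about F: V = F + 8.9·n = (13.18, 26.04), Z = F − 8.9·n = (25.86, 13.55). Then cos ∠NBV = BN·BV / (|BN||BV|), giving 57.37°.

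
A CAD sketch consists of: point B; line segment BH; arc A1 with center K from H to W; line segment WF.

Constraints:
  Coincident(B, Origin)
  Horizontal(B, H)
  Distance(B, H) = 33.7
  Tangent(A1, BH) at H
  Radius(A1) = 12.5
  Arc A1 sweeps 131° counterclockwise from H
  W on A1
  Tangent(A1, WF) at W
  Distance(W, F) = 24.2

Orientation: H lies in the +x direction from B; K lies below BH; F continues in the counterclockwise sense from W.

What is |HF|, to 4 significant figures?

39.49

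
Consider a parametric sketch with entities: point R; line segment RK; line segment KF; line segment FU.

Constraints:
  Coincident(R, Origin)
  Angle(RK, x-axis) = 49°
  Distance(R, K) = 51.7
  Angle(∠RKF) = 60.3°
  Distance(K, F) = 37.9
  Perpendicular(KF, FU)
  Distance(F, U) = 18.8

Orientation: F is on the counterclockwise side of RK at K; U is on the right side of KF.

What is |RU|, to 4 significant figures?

64.88

∠RKF = 60.3°, so KF runs at 49.0° + (180° − 60.3°) = 168.7° from the x-axis; with |KF| = 37.9, F = K + 37.9·(cos 168.7°, sin 168.7°) = (-3.247, 46.44). The perpendicularity gives FU at right angles to KF; with |FU| = 18.8 on the right of KF, U = F + 18.8·(0.1959, 0.9806) = (0.4367, 64.88). Then |RU| = |U − R| = 64.88.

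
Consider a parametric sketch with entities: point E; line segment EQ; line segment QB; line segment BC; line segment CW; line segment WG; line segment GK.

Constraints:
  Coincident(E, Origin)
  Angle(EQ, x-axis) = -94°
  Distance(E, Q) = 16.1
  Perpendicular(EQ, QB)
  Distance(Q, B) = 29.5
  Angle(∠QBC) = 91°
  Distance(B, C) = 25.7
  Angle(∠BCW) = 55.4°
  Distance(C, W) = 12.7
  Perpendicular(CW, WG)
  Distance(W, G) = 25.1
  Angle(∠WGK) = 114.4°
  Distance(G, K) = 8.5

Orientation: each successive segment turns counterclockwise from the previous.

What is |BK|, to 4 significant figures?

12.18

E is at the origin; EQ runs at -94.0° with length 16.1, so Q = (-1.123, -16.06). EQ ⟂ QB, so QB runs at -4.000°; with |QB| = 29.5, B = (28.31, -18.12). ∠QBC = 91.0° gives BC at 85.00° from the x-axis; with |BC| = 25.7, C = (30.54, 7.484). ∠BCW = 55.4° gives CW at -150.4° from the x-axis; with |CW| = 12.7, W = (19.50, 1.211). CW is perpendicular to WG, so WG runs at -60.40°; with |WG| = 25.1, G = (31.90, -20.61). ∠WGK = 114.4° gives GK at 5.200° from the x-axis; with |GK| = 8.5, K = (40.37, -19.84). Then |BK| = |K − B| = 12.18.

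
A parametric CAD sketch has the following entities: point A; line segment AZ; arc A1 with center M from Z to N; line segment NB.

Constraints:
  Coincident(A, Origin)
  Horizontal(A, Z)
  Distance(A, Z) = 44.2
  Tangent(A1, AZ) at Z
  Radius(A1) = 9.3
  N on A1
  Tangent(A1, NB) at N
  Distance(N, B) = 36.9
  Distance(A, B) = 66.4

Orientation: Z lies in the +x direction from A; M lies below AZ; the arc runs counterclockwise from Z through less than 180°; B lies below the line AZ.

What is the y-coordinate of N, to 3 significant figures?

-12.1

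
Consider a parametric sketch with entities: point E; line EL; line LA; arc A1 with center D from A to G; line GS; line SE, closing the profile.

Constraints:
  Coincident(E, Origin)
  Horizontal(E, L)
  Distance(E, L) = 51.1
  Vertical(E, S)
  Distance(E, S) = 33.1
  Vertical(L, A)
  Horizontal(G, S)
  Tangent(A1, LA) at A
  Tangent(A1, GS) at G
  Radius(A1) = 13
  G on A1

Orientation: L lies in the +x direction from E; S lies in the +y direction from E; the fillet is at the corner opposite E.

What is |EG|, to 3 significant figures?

50.5

E is at the origin; E and L share the same y with |EL| = 51.1 and L on the +x side, so L = (51.1, 0.00). ES is vertical with |ES| = 33.1 and S on the +y side, so S = (0.00, 33.1). The virtual corner opposite E is at (51.1, 33.1). Since A1 is tangent to LA there, DA ⟂ LA and the tangent condition forces DG to be normal to GS, with radius 13.0, so the center D sits 13.0 in from both sides at D = (38.1, 20.1). That places the tangent points at A = (51.1, 20.1) on LA and G = (38.1, 33.1) on GS. Then |EG| = |G − E| = 50.5.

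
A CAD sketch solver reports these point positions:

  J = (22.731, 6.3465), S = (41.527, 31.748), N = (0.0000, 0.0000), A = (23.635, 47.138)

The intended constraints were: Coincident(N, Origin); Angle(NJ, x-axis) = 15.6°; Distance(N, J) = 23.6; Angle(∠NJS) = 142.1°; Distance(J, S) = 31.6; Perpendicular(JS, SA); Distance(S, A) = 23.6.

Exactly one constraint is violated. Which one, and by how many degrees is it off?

Perpendicular(JS, SA) — off by 4.20°.

N = (0.00, 0.00) ✓; NJ at 15.60° ✓; |NJ| = 23.60 ✓; ∠NJS = 142.1° ✓; |JS| = 31.60 ✓; ∠(JS, SA) = 85.80° ✗; |SA| = 23.60 ✓.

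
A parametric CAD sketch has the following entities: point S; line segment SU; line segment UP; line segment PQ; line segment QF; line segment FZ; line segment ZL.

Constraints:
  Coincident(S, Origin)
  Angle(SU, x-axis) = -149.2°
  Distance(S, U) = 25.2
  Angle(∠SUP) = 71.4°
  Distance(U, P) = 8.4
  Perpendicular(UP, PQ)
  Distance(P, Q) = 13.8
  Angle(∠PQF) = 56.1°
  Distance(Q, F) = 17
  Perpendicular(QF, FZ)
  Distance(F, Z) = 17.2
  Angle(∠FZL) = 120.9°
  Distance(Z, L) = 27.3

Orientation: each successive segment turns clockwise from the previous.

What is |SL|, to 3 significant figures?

39.8

S is at the origin; SU runs at -149.2° with length 25.2, so U = (-21.6, -12.9). ∠SUP = 71.4° gives UP at 102° from the x-axis; with |UP| = 8.4, P = (-23.4, -4.69). UP ⟂ PQ, so PQ runs at 12.2°; with |PQ| = 13.8, Q = (-9.93, -1.78). ∠PQF = 56.1° gives QF at -112° from the x-axis; with |QF| = 17.0, F = (-16.2, -17.6). QF ⟂ FZ, so FZ runs at 158°; with |FZ| = 17.2, Z = (-32.2, -11.2). ∠FZL = 120.9° gives ZL at 99.2° from the x-axis; with |ZL| = 27.3, L = (-36.6, 15.7). Then |SL| = |L − S| = 39.8.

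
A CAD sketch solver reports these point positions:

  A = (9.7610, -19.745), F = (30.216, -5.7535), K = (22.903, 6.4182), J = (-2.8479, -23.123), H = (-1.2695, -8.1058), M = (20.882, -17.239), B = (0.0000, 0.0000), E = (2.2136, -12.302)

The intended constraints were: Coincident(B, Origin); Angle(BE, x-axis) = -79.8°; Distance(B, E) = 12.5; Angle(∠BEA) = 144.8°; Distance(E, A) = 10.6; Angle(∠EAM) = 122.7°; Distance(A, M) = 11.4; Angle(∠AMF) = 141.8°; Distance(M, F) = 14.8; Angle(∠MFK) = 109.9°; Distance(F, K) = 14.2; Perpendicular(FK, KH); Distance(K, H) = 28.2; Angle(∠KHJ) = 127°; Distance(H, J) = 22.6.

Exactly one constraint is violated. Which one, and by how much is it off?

Distance(H, J) = 22.6 — off by 7.50.

B = (0.00, 0.00) ✓; BE at -79.80° ✓; |BE| = 12.50 ✓; ∠BEA = 144.8° ✓; |EA| = 10.60 ✓; ∠EAM = 122.7° ✓; |AM| = 11.40 ✓; ∠AMF = 141.8° ✓; |MF| = 14.80 ✓; ∠MFK = 109.9° ✓; |FK| = 14.20 ✓; ∠(FK, KH) = 90.00° ✓; |KH| = 28.20 ✓; ∠KHJ = 127.0° ✓; |HJ| = 15.10 ✗.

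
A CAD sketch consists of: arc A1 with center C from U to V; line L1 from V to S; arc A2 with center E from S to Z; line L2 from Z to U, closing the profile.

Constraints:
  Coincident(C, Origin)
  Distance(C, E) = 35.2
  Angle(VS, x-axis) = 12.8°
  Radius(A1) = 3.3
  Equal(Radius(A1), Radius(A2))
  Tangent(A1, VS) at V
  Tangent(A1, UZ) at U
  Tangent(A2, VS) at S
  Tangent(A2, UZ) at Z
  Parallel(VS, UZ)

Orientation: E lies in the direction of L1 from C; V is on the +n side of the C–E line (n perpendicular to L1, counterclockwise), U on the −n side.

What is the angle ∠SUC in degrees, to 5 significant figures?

79.380°

The slot axis is L1's direction at 12.8°, so u = (cos 12.8°, sin 12.8°) = (0.97515, 0.22155) and n = (−sin 12.8°, cos 12.8°) = (-0.22155, 0.97515). C is at the origin and E lies 35.2 along u from C, so E = 35.2·u = (34.325, 7.7985). Tangency of A1 to both parallel lines with radius 3.3 puts V and U at C ± 3.3·n: V = (-0.73111, 3.2180), U = (0.73111, -3.2180). Equal radii place S and Z the same way about E: S = E + 3.3·n = (33.594, 11.016), Z = E − 3.3·n = (35.056, 4.5805). Then cos ∠SUC = US·UC / (|US||UC|), giving 79.380°.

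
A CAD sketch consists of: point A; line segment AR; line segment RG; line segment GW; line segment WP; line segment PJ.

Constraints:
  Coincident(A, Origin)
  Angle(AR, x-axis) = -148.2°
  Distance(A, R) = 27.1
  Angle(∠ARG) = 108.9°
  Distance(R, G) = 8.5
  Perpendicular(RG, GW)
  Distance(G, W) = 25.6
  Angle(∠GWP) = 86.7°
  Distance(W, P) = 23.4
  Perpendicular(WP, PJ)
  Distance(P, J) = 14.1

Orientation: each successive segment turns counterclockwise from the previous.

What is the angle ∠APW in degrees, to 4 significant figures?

9.535°

RG is perpendicular to GW, so GW runs at 12.90°; with |GW| = 25.6, W = (3.819, -16.85). ∠GWP = 86.7° gives WP at 106.2° from the x-axis; with |WP| = 23.4, P = (-2.709, 5.620). Then cos ∠APW = PA·PW / (|PA||PW|), giving 9.535°.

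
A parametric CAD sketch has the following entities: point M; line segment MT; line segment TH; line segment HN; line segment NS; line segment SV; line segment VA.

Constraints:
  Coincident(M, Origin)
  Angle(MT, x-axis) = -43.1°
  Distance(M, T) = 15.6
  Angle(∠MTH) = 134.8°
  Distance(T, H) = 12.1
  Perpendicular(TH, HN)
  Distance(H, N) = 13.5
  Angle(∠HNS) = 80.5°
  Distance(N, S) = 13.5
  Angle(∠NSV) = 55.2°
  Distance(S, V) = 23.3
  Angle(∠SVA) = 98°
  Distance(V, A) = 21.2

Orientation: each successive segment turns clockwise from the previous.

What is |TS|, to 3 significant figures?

11.3

M is at the origin; MT runs at -43.1° with length 15.6, so T = (11.4, -10.7). ∠MTH = 134.8° gives TH at -88.3° from the x-axis; with |TH| = 12.1, H = (11.7, -22.8). TH ⟂ HN, so HN runs at -178°; with |HN| = 13.5, N = (-1.74, -23.2). ∠HNS = 80.5° gives NS at 82.2° from the x-axis; with |NS| = 13.5, S = (0.0876, -9.78). Then |TS| = |S − T| = 11.3.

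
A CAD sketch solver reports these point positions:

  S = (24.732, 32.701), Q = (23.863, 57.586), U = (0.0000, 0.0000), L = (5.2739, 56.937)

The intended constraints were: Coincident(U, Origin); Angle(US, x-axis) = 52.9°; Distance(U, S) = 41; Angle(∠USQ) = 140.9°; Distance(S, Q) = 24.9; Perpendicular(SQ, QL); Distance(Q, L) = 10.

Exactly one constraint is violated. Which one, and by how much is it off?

Distance(Q, L) = 10 — off by 8.60.

U = (0.00, 0.00) ✓; US at 52.90° ✓; |US| = 41.00 ✓; ∠USQ = 140.9° ✓; |SQ| = 24.90 ✓; ∠(SQ, QL) = 90.00° ✓; |QL| = 18.60 ✗.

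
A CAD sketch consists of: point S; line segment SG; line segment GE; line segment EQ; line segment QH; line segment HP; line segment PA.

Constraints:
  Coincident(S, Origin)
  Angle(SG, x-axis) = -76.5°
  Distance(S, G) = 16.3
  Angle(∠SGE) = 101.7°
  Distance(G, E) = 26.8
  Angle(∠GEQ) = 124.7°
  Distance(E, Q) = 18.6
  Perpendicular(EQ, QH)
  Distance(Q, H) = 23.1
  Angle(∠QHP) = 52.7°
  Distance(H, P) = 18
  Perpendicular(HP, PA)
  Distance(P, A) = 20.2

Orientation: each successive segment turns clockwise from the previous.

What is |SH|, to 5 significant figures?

25.035

S is at the origin; SG runs at -76.5° with length 16.3, so G = (3.8052, -15.850). ∠SGE = 101.7° gives GE at -154.80° from the x-axis; with |GE| = 26.8, E = (-20.444, -27.261). ∠GEQ = 124.7° gives EQ at 149.90° from the x-axis; with |EQ| = 18.6, Q = (-36.536, -17.932). EQ ⟂ QH, so QH runs at 59.900°; with |QH| = 23.1, H = (-24.951, 2.0526). Then |SH| = |H − S| = 25.035.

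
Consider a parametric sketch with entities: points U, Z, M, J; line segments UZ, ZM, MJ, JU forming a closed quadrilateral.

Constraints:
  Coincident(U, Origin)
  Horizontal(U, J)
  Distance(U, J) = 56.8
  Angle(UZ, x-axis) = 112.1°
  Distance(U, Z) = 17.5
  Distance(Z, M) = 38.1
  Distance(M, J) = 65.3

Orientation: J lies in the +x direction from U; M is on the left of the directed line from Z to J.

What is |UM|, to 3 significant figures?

50.5

Checks: |ZM| = 38.10 ✓; |MJ| = 65.30 ✓.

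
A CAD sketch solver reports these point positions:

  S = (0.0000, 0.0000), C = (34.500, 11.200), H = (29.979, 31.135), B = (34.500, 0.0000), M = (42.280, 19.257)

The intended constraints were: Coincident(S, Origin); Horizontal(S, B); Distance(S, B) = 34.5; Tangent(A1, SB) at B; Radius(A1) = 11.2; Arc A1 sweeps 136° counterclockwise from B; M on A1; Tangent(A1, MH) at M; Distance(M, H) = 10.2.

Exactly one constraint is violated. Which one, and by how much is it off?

Distance(M, H) = 10.2 — off by 6.90.

S = (0.00, 0.00) ✓; S.y = 0.00, B.y = 0.00 ✓; |SB| = 34.50 ✓; ∠(CB, BS) = 90.00° ✓; |CB| = 11.20 ✓; bearing(C→M) − bearing(C→B) = 136.0° ✓; |CM| = 11.20 ✓; ∠(CM, MH) = 90.00° ✓; |MH| = 17.10 ✗.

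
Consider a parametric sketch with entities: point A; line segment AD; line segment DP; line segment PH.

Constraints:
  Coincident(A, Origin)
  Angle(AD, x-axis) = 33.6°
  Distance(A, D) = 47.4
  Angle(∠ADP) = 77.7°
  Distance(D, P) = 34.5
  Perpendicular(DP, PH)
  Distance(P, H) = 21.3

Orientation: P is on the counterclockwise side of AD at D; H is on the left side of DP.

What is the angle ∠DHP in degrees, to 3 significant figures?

58.3°

A is at the origin; AD runs at 33.6° with length 47.4, so D = 47.4·(cos 33.6°, sin 33.6°) = (39.5, 26.2). ∠ADP = 77.7°, so DP runs at 33.6° + (180° − 77.7°) = 136° from the x-axis; with |DP| = 34.5, P = D + 34.5·(cos 136°, sin 136°) = (14.7, 50.2). DP is perpendicular to PH; with |PH| = 21.3 on the left of DP, H = P + 21.3·(-0.696, -0.718) = (-0.118, 34.9). Then cos ∠DHP = HD·HP / (|HD||HP|), giving 58.3°.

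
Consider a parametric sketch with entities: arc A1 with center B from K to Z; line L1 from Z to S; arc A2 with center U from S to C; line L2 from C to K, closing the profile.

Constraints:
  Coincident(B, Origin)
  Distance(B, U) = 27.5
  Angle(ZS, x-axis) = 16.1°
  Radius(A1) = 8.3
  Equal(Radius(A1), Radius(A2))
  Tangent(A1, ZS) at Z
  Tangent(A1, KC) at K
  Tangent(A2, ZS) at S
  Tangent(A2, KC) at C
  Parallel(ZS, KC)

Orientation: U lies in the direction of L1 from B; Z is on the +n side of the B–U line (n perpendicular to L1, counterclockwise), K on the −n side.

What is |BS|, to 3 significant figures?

28.7

The slot axis is L1's direction at 16.1°, so u = (cos 16.1°, sin 16.1°) = (0.961, 0.277) and n = (−sin 16.1°, cos 16.1°) = (-0.277, 0.961). B is at the origin and U lies 27.5 along u from B, so U = 27.5·u = (26.4, 7.63). Tangency of A1 to both parallel lines with radius 8.3 puts Z and K at B ± 8.3·n: Z = (-2.30, 7.97), K = (2.30, -7.97). Equal radii place S and C the same way about U: S = U + 8.3·n = (24.1, 15.6), C = U − 8.3·n = (28.7, -0.348). Then |BS| = |S − B| = 28.7.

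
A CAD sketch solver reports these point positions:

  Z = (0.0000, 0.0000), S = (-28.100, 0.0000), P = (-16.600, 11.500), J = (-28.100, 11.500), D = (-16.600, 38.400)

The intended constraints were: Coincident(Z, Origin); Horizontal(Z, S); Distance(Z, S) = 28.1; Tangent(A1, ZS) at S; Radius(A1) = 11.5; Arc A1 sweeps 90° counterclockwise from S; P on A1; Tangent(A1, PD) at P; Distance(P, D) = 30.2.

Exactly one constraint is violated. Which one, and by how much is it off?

Distance(P, D) = 30.2 — off by 3.30.

Z = (0.00, 0.00) ✓; Z.y = 0.00, S.y = 0.00 ✓; |ZS| = 28.10 ✓; ∠(JS, SZ) = 90.00° ✓; |JS| = 11.50 ✓; bearing(J→P) − bearing(J→S) = 90.00° ✓; |JP| = 11.50 ✓; ∠(JP, PD) = 90.00° ✓; |PD| = 26.90 ✗.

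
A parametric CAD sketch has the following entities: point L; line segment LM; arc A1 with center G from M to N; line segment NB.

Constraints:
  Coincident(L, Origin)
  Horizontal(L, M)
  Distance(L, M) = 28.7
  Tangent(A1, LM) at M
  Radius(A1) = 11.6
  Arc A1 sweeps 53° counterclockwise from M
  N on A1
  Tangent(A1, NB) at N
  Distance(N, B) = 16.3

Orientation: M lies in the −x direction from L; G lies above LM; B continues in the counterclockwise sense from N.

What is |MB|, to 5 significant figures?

25.978

L is at the origin; L and M share the same y with |LM| = 28.7 and M on the −x side, so M = (-28.700, 0.0000). Since A1 is tangent to LM there, GM ⟂ LM, so G = M + (0, 11.6) = (-28.700, 11.600). On A1, M sits at bearing -90° from G; a 53° counterclockwise sweep puts N at bearing -37°, so N = G + 11.6·(cos -37°, sin -37°) = (-19.436, 4.6189). Tangency of A1 to NB means the radius GN is perpendicular to NB, so NB runs along (−sin -37°, cos -37°); with |NB| = 16.3, B = (-9.6262, 17.637). Then |MB| = |B − M| = 25.978.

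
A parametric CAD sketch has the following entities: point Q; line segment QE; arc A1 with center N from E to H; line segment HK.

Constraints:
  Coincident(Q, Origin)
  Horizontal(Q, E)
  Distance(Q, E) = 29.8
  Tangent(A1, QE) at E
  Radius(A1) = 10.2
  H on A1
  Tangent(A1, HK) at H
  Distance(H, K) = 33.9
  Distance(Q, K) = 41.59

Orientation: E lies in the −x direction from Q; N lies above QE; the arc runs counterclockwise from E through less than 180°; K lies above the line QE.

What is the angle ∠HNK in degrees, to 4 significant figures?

73.25°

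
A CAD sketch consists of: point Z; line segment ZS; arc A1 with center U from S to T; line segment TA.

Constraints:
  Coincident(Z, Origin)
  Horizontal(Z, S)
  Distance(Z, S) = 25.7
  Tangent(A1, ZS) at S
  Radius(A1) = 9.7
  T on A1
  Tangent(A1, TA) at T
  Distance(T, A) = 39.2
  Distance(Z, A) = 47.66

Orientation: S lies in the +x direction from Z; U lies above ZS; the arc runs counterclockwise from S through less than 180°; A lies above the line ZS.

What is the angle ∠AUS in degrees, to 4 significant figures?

156.4°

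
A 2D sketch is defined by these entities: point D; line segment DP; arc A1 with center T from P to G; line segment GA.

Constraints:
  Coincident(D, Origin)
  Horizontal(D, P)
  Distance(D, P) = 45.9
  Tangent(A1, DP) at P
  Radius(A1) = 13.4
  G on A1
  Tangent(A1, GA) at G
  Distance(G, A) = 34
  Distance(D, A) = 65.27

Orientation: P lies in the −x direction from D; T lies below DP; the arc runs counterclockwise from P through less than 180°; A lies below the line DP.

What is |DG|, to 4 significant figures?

61.02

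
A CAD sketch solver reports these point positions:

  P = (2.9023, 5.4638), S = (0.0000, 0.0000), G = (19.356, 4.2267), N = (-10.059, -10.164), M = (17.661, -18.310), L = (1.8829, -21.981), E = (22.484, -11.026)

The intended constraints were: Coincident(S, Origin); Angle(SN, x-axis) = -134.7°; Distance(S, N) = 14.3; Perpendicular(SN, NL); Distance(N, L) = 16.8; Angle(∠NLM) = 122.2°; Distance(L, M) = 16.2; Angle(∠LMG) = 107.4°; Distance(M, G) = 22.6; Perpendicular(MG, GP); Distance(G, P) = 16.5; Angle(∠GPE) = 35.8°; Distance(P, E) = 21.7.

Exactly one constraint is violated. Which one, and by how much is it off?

Distance(P, E) = 21.7 — off by 3.90.

S = (0.00, 0.00) ✓; SN at -134.7° ✓; |SN| = 14.30 ✓; ∠(SN, NL) = 90.00° ✓; |NL| = 16.80 ✓; ∠NLM = 122.2° ✓; |LM| = 16.20 ✓; ∠LMG = 107.4° ✓; |MG| = 22.60 ✓; ∠(MG, GP) = 90.00° ✓; |GP| = 16.50 ✓; ∠GPE = 35.80° ✓; |PE| = 25.60 ✗.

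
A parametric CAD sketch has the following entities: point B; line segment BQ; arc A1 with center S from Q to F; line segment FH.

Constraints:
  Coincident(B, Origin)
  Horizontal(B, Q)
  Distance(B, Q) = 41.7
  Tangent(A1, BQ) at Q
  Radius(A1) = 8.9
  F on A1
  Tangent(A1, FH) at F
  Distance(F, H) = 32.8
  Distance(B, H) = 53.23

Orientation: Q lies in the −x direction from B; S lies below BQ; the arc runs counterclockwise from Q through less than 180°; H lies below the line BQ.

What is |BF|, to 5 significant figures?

51.180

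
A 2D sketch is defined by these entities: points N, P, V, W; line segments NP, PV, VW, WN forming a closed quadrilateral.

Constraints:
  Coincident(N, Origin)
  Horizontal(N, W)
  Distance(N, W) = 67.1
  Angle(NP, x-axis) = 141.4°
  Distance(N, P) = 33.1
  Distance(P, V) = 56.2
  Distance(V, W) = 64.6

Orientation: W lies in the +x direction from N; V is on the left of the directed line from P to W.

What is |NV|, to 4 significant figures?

53.07

N is at the origin; NW is horizontal with |NW| = 67.1 and W in +x, so W = (67.1, 0). NP runs at 141.4° with |NP| = 33.1, so P = (-25.87, 20.65). V is determined by |PV| = 56.2 and |VW| = 64.6 together: it lies at the intersection of circle(P, 56.2) and circle(W, 64.6). With |PW| = 95.23, the foot of the radical line on PW is 42.29 from P and the perpendicular offset is √(56.2² − 42.29²) = 37.01. Taking the left-of-PW solution: V = (23.44, 47.61).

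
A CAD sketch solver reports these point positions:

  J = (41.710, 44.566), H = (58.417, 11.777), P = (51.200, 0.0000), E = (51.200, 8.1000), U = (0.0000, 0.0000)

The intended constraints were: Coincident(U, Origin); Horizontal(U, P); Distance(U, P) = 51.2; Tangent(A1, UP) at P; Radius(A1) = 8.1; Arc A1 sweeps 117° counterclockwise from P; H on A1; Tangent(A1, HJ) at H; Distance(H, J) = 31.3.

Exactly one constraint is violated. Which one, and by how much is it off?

Distance(H, J) = 31.3 — off by 5.50.

U = (0.00, 0.00) ✓; U.y = 0.00, P.y = 0.00 ✓; |UP| = 51.20 ✓; ∠(EP, PU) = 90.00° ✓; |EP| = 8.100 ✓; bearing(E→H) − bearing(E→P) = 117.0° ✓; |EH| = 8.100 ✓; ∠(EH, HJ) = 90.00° ✓; |HJ| = 36.80 ✗.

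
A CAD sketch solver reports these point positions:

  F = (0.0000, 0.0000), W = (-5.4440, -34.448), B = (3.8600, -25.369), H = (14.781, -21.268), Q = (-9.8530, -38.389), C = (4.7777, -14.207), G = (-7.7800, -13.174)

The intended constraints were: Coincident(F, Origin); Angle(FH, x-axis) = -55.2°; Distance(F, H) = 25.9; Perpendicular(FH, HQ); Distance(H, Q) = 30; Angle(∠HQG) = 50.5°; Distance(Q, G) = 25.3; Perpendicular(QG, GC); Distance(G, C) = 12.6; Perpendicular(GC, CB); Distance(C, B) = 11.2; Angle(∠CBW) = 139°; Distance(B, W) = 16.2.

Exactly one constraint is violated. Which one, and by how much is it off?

Distance(B, W) = 16.2 — off by 3.20.

F = (0.00, 0.00) ✓; FH at -55.20° ✓; |FH| = 25.90 ✓; ∠(FH, HQ) = 90.00° ✓; |HQ| = 30.00 ✓; ∠HQG = 50.50° ✓; |QG| = 25.30 ✓; ∠(QG, GC) = 90.00° ✓; |GC| = 12.60 ✓; ∠(GC, CB) = 90.00° ✓; |CB| = 11.20 ✓; ∠CBW = 139.0° ✓; |BW| = 13.00 ✗.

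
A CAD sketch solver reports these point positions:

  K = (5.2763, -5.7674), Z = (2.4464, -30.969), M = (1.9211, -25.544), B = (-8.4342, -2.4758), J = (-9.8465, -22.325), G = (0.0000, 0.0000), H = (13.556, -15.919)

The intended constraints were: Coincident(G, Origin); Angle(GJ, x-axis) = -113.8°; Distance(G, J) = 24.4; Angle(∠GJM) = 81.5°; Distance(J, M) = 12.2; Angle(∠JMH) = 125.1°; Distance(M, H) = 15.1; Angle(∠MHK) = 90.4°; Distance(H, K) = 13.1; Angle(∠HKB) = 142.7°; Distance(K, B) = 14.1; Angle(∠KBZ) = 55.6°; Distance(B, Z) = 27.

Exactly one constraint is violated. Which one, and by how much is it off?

Distance(B, Z) = 27 — off by 3.50.

G = (0.00, 0.00) ✓; GJ at -113.8° ✓; |GJ| = 24.40 ✓; ∠GJM = 81.50° ✓; |JM| = 12.20 ✓; ∠JMH = 125.1° ✓; |MH| = 15.10 ✓; ∠MHK = 90.40° ✓; |HK| = 13.10 ✓; ∠HKB = 142.7° ✓; |KB| = 14.10 ✓; ∠KBZ = 55.60° ✓; |BZ| = 30.50 ✗.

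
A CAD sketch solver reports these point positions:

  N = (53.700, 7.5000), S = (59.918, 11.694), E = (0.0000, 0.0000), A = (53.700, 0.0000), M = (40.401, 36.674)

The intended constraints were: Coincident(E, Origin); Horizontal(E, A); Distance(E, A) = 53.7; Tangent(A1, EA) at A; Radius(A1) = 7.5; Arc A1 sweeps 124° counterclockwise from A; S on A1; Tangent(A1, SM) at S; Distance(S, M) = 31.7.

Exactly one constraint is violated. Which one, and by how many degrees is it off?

Tangent(A1, SM) at S — off by 4.00°.

E = (0.00, 0.00) ✓; E.y = 0.00, A.y = 0.00 ✓; |EA| = 53.70 ✓; ∠(NA, AE) = 90.00° ✓; |NA| = 7.500 ✓; bearing(N→S) − bearing(N→A) = 124.0° ✓; |NS| = 7.500 ✓; ∠(NS, SM) = 86.00° ✗; |SM| = 31.70 ✓.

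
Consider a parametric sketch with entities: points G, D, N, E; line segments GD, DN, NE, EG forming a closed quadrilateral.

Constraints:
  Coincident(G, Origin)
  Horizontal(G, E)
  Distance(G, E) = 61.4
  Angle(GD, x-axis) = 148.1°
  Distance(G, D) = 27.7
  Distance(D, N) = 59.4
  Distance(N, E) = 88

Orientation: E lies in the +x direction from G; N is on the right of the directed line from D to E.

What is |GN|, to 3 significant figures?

46.5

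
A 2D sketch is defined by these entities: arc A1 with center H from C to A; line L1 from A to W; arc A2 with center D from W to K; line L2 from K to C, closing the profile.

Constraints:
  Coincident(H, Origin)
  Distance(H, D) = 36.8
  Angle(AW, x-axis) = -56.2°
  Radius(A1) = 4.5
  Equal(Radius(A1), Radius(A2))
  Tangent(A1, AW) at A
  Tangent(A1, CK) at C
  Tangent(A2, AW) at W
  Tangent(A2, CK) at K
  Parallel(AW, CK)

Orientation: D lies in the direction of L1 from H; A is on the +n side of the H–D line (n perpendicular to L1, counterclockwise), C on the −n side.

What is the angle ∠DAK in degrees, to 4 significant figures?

6.771°

The slot axis is L1's direction at -56.2°, so u = (cos -56.2°, sin -56.2°) = (0.5563, -0.8310) and n = (−sin -56.2°, cos -56.2°) = (0.8310, 0.5563). H is at the origin and D lies 36.8 along u from H, so D = 36.8·u = (20.47, -30.58). Tangency of A1 to both parallel lines with radius 4.5 puts A and C at H ± 4.5·n: A = (3.739, 2.503), C = (-3.739, -2.503). Equal radii place W and K the same way about D: W = D + 4.5·n = (24.21, -28.08), K = D − 4.5·n = (16.73, -33.08). Then cos ∠DAK = AD·AK / (|AD||AK|), giving 6.771°.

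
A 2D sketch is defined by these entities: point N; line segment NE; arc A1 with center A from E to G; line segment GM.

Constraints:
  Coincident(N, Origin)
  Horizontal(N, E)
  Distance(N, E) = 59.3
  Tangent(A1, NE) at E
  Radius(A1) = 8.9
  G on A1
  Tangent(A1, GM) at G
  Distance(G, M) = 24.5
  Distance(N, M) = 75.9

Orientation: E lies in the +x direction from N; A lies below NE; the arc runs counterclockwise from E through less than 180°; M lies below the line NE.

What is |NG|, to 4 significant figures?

54.46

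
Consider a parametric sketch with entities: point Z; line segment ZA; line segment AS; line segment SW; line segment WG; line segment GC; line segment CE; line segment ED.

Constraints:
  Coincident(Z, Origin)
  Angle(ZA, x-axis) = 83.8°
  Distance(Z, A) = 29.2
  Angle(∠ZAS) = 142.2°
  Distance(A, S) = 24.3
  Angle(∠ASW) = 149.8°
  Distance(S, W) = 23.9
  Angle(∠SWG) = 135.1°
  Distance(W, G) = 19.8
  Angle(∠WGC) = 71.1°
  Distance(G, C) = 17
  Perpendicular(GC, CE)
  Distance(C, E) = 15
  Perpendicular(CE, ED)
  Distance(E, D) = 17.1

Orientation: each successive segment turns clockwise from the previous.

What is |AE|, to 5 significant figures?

37.288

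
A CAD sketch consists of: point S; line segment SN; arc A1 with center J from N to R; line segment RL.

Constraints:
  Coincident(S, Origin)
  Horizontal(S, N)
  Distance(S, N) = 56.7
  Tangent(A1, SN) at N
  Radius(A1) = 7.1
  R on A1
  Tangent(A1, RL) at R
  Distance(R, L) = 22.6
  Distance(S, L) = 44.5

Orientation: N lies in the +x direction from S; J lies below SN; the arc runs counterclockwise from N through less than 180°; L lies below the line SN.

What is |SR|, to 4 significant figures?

50.83

Checks: |JN| = 7.100 ✓; |JR| = 7.100 ✓; ∠(JR, RL) = 90.00° ✓; |RL| = 22.60 ✓; |SL| = 44.50 ✓.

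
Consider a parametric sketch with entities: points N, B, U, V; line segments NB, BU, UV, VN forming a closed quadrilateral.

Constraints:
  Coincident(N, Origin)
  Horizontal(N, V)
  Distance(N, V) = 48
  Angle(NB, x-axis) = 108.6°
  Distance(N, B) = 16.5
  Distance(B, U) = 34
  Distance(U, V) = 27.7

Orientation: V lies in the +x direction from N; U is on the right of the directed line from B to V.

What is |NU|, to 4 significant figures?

21.80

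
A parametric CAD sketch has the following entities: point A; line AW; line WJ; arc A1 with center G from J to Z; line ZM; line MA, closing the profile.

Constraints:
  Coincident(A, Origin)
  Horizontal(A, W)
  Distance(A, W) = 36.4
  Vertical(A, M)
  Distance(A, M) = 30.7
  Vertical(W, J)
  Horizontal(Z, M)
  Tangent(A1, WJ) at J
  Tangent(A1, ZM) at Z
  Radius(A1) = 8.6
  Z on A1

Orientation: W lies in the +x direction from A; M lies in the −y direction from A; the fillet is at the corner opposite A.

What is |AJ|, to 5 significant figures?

42.584

A is at the origin; AW is horizontal with |AW| = 36.4 and W on the +x side, so W = (36.400, 0.0000). AM is vertical with |AM| = 30.7 and M on the −y side, so M = (0.0000, -30.700). The virtual corner opposite A is at (36.400, -30.700). The tangent condition forces GJ to be normal to WJ and tangency of A1 to ZM means the radius GZ is perpendicular to ZM, with radius 8.6, so the center G sits 8.6 in from both sides at G = (27.800, -22.100). That places the tangent points at J = (36.400, -22.100) on WJ and Z = (27.800, -30.700) on ZM. Then |AJ| = |J − A| = 42.584.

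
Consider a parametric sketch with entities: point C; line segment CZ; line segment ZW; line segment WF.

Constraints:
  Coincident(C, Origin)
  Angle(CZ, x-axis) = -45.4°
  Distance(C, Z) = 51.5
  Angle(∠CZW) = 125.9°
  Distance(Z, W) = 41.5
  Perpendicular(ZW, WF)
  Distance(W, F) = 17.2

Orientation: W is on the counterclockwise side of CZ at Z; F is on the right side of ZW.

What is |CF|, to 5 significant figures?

92.800

C is at the origin; CZ runs at -45.4° with length 51.5, so Z = 51.5·(cos -45.4°, sin -45.4°) = (36.161, -36.669). ∠CZW = 125.9°, so ZW runs at -45.4° + (180° − 125.9°) = 8.7000° from the x-axis; with |ZW| = 41.5, W = Z + 41.5·(cos 8.7000°, sin 8.7000°) = (77.183, -30.392). ZW ⟂ WF; with |WF| = 17.2 on the right of ZW, F = W + 17.2·(0.15126, -0.98849) = (79.785, -47.394). Then |CF| = |F − C| = 92.800.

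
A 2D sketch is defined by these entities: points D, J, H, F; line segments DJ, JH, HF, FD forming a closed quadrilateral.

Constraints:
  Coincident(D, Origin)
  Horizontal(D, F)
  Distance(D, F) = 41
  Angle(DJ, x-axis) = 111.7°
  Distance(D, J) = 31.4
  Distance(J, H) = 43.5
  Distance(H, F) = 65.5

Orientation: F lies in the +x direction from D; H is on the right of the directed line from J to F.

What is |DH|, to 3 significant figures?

26.5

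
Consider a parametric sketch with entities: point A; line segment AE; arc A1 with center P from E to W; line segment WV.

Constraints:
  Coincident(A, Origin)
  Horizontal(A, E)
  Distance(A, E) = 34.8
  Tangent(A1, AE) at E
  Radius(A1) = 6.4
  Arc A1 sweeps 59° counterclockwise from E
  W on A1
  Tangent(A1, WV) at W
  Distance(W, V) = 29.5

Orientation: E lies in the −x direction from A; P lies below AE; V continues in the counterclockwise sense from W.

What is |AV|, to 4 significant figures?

62.32

On A1, E sits at bearing 90° from P; a 59° counterclockwise sweep puts W at bearing 149°, so W = P + 6.4·(cos 149°, sin 149°) = (-40.29, -3.104). The tangent condition forces PW to be normal to WV, so WV runs along (−sin 149°, cos 149°); with |WV| = 29.5, V = (-55.48, -28.39). Then |AV| = |V − A| = 62.32.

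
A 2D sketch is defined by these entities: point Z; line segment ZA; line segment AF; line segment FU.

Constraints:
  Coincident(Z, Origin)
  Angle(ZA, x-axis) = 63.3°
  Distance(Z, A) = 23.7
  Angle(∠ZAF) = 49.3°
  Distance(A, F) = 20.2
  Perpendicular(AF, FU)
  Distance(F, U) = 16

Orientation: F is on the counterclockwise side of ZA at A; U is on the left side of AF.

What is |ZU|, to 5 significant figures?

5.1371

Z is at the origin; ZA runs at 63.3° with length 23.7, so A = 23.7·(cos 63.3°, sin 63.3°) = (10.649, 21.173). ∠ZAF = 49.3°, so AF runs at 63.3° + (180° − 49.3°) = 194.00° from the x-axis; with |AF| = 20.2, F = A + 20.2·(cos 194.00°, sin 194.00°) = (-8.9511, 16.286). AF is perpendicular to FU; with |FU| = 16.0 on the left of AF, U = F + 16.0·(0.24192, -0.97030) = (-5.0804, 0.76135). Then |ZU| = |U − Z| = 5.1371.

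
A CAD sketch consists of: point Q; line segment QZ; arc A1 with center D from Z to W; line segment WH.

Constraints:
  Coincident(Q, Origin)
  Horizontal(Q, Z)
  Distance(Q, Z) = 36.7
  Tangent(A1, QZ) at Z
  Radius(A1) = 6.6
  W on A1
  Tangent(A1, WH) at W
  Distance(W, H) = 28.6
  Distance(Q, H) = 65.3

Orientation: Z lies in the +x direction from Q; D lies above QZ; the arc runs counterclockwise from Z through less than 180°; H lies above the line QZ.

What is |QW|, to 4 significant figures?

41.53

Checks: Q.y = 0.00, Z.y = 0.00 ✓; |DW| = 6.600 ✓; ∠(DW, WH) = 90.00° ✓; |WH| = 28.60 ✓; |QH| = 65.30 ✓.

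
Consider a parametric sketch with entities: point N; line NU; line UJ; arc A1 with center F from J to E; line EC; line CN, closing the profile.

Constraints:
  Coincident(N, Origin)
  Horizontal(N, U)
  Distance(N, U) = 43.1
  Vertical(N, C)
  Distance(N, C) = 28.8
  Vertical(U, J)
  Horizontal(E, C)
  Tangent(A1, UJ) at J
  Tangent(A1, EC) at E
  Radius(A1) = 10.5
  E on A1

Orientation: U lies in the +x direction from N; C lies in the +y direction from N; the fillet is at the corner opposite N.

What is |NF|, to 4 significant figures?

37.39

N is at the origin; N and U share the same y with |NU| = 43.1 and U on the +x side, so U = (43.10, 0.000). NC is vertical with |NC| = 28.8 and C on the +y side, so C = (0.000, 28.80). The virtual corner opposite N is at (43.10, 28.80). A1 meets UJ tangentially, so FJ is at right angles to UJ and tangency of A1 to EC means the radius FE is perpendicular to EC, with radius 10.5, so the center F sits 10.5 in from both sides at F = (32.60, 18.30). Then |NF| = |F − N| = 37.39.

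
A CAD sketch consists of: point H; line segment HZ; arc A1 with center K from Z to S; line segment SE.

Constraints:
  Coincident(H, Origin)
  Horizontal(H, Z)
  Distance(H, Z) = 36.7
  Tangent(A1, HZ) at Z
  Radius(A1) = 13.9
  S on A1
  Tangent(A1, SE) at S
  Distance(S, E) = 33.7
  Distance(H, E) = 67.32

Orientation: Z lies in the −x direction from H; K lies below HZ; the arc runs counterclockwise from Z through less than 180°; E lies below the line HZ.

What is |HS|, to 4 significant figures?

52.88

Checks: |KS| = 13.90 ✓; ∠(KS, SE) = 90.00° ✓; |SE| = 33.70 ✓; |HE| = 67.32 ✓.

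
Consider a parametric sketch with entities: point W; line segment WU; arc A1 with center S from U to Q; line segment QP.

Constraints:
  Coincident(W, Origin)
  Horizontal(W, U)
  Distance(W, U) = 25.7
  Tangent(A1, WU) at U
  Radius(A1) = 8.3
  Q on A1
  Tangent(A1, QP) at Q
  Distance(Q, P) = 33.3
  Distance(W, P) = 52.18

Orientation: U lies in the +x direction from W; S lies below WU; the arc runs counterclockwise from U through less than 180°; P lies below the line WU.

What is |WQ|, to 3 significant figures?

21.3

Checks: |SQ| = 8.300 ✓; ∠(SQ, QP) = 90.00° ✓; |QP| = 33.30 ✓; |WP| = 52.18 ✓.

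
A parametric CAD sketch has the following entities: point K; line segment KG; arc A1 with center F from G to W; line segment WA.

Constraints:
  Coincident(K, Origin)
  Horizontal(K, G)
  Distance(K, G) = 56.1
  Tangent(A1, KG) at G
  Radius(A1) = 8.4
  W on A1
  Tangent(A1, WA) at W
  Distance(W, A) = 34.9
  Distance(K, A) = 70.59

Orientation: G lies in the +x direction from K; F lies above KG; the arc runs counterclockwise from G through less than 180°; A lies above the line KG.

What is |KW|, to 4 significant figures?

65.07

Checks: ∠(FG, GK) = 90.00° ✓; |FG| = 8.400 ✓; |FW| = 8.400 ✓; ∠(FW, WA) = 90.00° ✓; |WA| = 34.90 ✓; |KA| = 70.59 ✓.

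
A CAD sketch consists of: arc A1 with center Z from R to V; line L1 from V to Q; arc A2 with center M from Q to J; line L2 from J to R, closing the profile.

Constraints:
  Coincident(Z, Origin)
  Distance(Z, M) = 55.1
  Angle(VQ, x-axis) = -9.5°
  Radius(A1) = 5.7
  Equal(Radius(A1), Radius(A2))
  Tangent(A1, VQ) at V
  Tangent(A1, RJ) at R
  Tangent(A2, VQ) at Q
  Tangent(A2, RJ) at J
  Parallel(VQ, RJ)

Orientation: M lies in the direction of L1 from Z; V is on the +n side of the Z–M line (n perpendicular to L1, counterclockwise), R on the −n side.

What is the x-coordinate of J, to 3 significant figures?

53.4

The slot axis is L1's direction at -9.5°, so u = (cos -9.5°, sin -9.5°) = (0.986, -0.165) and n = (−sin -9.5°, cos -9.5°) = (0.165, 0.986). Z is at the origin and M lies 55.1 along u from Z, so M = 55.1·u = (54.3, -9.09). Tangency of A1 to both parallel lines with radius 5.7 puts V and R at Z ± 5.7·n: V = (0.941, 5.62), R = (-0.941, -5.62). Equal radii place Q and J the same way about M: Q = M + 5.7·n = (55.3, -3.47), J = M − 5.7·n = (53.4, -14.7). So J.x = 53.4.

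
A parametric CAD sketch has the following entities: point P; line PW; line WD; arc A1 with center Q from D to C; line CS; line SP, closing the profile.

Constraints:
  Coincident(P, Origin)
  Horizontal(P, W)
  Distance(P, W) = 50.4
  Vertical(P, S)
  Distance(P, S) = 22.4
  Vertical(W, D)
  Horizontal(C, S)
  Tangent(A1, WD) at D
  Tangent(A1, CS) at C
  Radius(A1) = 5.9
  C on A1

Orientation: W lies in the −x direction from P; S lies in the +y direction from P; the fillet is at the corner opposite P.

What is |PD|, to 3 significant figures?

53.0

The virtual corner opposite P is at (-50.4, 22.4). Since A1 is tangent to WD there, QD ⟂ WD and since A1 is tangent to CS there, QC ⟂ CS, with radius 5.9, so the center Q sits 5.9 in from both sides at Q = (-44.5, 16.5). That places the tangent points at D = (-50.4, 16.5) on WD and C = (-44.5, 22.4) on CS. Then |PD| = |D − P| = 53.0.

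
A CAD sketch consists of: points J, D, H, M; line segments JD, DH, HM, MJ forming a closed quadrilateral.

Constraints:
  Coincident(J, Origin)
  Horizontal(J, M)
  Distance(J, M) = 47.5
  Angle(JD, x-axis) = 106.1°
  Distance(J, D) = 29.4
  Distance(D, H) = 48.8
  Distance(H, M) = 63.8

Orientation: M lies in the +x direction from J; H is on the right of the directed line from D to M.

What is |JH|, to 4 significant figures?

24.11

Checks: J.y = 0.00, M.y = 0.00 ✓; |DH| = 48.80 ✓; |HM| = 63.80 ✓.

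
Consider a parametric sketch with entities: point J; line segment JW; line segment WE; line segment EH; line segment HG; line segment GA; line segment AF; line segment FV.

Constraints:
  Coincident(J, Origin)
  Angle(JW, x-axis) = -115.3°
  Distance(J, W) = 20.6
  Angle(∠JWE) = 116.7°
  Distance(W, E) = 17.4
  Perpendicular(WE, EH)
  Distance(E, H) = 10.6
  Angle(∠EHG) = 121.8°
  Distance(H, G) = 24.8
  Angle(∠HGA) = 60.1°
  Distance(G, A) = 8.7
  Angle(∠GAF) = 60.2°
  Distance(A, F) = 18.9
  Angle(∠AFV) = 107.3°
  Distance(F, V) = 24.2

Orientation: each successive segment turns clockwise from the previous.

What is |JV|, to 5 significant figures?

34.065

∠GAF = 60.2° gives AF at 153.50° from the x-axis; with |AF| = 18.9, F = (-22.119, 4.8747). ∠AFV = 107.3° gives FV at 80.800° from the x-axis; with |FV| = 24.2, V = (-18.250, 28.763). Then |JV| = |V − J| = 34.065.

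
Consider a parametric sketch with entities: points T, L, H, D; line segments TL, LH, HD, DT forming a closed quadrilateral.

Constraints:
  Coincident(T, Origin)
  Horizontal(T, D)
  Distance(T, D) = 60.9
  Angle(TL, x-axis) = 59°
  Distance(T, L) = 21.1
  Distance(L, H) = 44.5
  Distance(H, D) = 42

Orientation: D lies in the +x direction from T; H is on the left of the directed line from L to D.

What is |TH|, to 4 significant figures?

63.79

Checks: T.y = 0.00, D.y = 0.00 ✓; |LH| = 44.50 ✓; |HD| = 42.00 ✓.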